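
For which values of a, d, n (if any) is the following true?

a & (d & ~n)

a = True, d = True, n = False

  d & ~n = True
    ~n = True
Both conjuncts True, so the formula holds.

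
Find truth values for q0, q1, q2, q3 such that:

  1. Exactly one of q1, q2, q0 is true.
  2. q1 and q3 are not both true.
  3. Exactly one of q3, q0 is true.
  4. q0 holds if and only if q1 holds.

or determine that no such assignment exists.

q0 = False, q1 = False, q2 = True, q3 = True

  (1) {q1, q2, q0}: 1 true — exactly one ✓
  (2) q1=F, q3=T — not both ✓
  (3) {q3, q0}: 1 true — exactly one ✓
  (4) q0=F, q1=F — same ✓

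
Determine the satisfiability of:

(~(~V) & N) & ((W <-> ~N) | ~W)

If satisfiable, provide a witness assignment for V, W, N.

V = True, W = False, N = True

  ~(~V) & N = True
    ~(~V) = True
      ~V = False
  (W <-> ~N) | ~W = True
    W <-> ~N = True
      ~N = False
    ~W = True
Both conjuncts True, so the formula holds.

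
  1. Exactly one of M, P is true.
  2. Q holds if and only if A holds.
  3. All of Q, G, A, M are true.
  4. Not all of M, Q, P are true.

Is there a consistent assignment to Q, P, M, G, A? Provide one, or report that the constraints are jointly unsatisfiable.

Q=T, P=F, M=T, G=T, A=T

  (1) {M, P}: 1 true — exactly one ✓
  (2) Q=T, A=T — same ✓
  (3) {Q, G, A, M}: all 4 true ✓
  (4) {M, Q, P}: 2/3 true — not all ✓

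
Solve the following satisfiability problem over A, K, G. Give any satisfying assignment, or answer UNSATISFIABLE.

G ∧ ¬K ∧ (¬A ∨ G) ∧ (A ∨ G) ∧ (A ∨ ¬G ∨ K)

A=T, K=F, G=T

Unit clause (G) forces G = True.
Unit clause (¬K) forces K = False.
In (A ∨ ¬G ∨ K) only A is left, so A = True.
All clauses satisfied.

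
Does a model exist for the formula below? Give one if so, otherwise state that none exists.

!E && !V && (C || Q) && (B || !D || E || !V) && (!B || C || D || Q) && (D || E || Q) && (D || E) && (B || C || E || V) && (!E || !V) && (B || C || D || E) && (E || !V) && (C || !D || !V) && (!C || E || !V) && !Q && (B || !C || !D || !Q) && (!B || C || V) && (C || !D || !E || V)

Unit clause (!E) forces E = False.
Unit clause (!V) forces V = False.
In (D || E) only D is left, so D = True.
Unit clause (!Q) forces Q = False.
In (C || Q) only C is left, so C = True.
Set B = True.
All clauses satisfied.

V = False, D = True, B = True, E = False, C = True, Q = False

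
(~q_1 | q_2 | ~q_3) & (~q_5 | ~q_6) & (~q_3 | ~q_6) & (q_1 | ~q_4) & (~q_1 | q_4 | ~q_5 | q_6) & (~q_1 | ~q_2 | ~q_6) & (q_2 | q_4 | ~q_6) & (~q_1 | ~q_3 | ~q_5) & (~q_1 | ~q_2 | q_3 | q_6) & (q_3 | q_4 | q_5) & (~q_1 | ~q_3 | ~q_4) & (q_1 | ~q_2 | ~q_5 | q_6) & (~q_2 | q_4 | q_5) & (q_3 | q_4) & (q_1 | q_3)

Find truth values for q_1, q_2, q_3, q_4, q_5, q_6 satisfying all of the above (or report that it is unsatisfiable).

q_1=T, q_2=F, q_3=F, q_4=T, q_5=T, q_6=F

Set q_1 = True.
Try q_2 = True:
  (~q_1 | ~q_2 | ~q_6) forces q_6 = False.
  (~q_1 | ~q_2 | q_3 | q_6) forces q_3 = True.
  (~q_1 | ~q_3 | ~q_5) forces q_5 = False.
  (~q_1 | ~q_3 | ~q_4) forces q_4 = False.
  clause (~q_2 | q_4 | q_5) is falsified — backtrack.
So q_2 = False.
  then (~q_1 | q_2 | ~q_3) forces q_3 = False.
  then (q_3 | q_4) forces q_4 = True.
Set q_5 = True.
  then (~q_5 | ~q_6) forces q_6 = False.
All clauses satisfied.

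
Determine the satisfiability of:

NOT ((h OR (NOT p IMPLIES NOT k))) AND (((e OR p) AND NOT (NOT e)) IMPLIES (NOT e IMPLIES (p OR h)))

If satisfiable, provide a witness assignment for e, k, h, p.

e=T, k=T, h=F, p=F

  NOT ((h OR (NOT p IMPLIES NOT k))) = True
    h OR (NOT p IMPLIES NOT k) = False
      NOT p IMPLIES NOT k = False
        NOT p = True
        NOT k = False
  ((e OR p) AND NOT (NOT e)) IMPLIES (NOT e IMPLIES (p OR h)) = True
    (e OR p) AND NOT (NOT e) = True
      e OR p = True
      NOT (NOT e) = True
        NOT e = False
    NOT e IMPLIES (p OR h) = True
      NOT e = False
      p OR h = False
Both conjuncts True, so the formula holds.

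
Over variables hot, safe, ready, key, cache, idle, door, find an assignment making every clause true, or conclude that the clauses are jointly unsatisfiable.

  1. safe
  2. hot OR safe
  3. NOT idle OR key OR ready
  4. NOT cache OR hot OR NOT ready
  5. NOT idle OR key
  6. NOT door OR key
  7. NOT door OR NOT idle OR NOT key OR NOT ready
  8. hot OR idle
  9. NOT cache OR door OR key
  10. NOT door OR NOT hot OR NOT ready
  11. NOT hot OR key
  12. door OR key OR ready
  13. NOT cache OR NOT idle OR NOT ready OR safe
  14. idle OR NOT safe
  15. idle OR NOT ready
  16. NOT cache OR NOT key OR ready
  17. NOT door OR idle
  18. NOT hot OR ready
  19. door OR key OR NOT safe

Unit clause (safe) forces safe = True.
In (idle OR NOT safe) only idle is left, so idle = True.
In (NOT idle OR key) only key is left, so key = True.
Set hot = False.
Set ready = True.
  then (NOT cache OR hot OR NOT ready) forces cache = False.
  then (NOT door OR NOT idle OR NOT key OR NOT ready) forces door = False.
All clauses satisfied.

hot = False; safe = True; ready = True; key = True; cache = False; idle = True; door = False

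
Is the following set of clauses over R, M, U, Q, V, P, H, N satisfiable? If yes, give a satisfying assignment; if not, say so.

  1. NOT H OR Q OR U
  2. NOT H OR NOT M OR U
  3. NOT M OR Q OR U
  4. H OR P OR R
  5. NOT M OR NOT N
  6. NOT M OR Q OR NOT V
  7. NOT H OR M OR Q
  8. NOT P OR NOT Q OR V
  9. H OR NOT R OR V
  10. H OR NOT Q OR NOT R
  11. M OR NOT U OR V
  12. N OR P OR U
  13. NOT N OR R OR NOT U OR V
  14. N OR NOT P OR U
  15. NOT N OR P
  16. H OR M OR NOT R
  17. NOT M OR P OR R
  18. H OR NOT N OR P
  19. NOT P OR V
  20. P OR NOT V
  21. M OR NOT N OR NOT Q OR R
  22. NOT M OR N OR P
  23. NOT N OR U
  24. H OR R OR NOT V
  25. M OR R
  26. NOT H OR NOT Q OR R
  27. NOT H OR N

Set R = True.
Set M = False.
  then (H OR M OR NOT R) forces H = True.
  then (NOT H OR N) forces N = True.
  then (NOT H OR M OR Q) forces Q = True.
  then (NOT N OR P) forces P = True.
  then (NOT P OR V) forces V = True.
  then (NOT N OR U) forces U = True.
All clauses satisfied.

R = True, M = False, U = True, Q = True, V = True, P = True, H = True, N = True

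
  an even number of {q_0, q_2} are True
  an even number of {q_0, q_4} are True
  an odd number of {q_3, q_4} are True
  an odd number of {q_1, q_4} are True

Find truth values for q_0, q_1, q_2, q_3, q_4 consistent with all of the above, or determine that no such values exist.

q_0=F; q_1=T; q_2=F; q_3=T; q_4=F

{q_0, q_2}: 0 true → even ✓
{q_0, q_4}: 0 true → even ✓
{q_3, q_4}: 1 true → odd ✓
{q_1, q_4}: 1 true → odd ✓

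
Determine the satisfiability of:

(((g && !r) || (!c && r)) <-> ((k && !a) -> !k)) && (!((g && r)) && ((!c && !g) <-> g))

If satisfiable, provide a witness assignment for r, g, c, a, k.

r = False, g = False, c = True, a = False, k = True

  ((g && !r) || (!c && r)) <-> ((k && !a) -> !k) = True
    (g && !r) || (!c && r) = False
      g && !r = False
        !r = True
      !c && r = False
        !c = False
    (k && !a) -> !k = False
      k && !a = True
        !a = True
      !k = False
  !((g && r)) && ((!c && !g) <-> g) = True
    !((g && r)) = True
      g && r = False
    (!c && !g) <-> g = True
      !c && !g = False
        !c = False
        !g = True
Both conjuncts True, so the formula holds.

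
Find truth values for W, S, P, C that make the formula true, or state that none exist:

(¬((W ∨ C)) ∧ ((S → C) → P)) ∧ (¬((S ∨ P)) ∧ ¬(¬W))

Case W = True: the conjunct ¬((W ∨ C)) becomes ¬((True ∨ C)) = False.
Case W = False: the conjunct ¬(¬W) becomes ¬(¬False) = False.
Both cases fail — unsatisfiable.

Unsatisfiable — no assignment works.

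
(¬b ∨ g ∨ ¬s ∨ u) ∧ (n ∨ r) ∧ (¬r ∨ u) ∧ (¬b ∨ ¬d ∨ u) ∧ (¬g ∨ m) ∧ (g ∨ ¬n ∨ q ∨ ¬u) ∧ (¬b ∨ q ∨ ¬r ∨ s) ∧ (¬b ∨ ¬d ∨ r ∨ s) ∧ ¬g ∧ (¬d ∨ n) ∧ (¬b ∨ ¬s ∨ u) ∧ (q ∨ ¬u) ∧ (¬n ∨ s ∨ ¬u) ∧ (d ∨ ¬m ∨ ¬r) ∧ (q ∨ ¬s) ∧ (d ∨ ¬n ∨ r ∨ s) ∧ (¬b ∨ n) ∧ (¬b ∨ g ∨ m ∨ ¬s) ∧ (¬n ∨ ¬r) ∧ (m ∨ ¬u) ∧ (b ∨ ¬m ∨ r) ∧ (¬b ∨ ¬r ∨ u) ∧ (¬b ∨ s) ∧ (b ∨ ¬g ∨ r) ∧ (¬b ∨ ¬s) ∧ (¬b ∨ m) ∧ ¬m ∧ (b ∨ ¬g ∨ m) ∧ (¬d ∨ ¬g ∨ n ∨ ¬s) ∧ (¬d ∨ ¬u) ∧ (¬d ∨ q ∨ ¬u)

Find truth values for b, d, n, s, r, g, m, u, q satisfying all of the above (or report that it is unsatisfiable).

Unit clause (¬g) forces g = False.
Unit clause (¬m) forces m = False.
In (m ∨ ¬u) only ¬u is left, so u = False.
In (¬b ∨ m) only ¬b is left, so b = False.
In (¬r ∨ u) only ¬r is left, so r = False.
In (n ∨ r) only n is left, so n = True.
Set d = True.
Set s = False.
Set q = False.
All clauses satisfied.

b = False, d = True, n = True, s = False, r = False, g = False, m = False, u = False, q = False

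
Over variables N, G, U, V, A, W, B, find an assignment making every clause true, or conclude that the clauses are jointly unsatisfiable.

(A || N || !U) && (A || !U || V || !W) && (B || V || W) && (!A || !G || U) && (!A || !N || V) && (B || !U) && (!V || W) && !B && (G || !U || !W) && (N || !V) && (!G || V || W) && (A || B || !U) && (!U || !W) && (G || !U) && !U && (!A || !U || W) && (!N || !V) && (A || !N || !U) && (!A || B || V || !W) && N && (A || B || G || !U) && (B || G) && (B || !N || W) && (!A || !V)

Unit clause (!B) forces B = False.
Unit clause (!U) forces U = False.
Unit clause (N) forces N = True.
In (B || G) only G is left, so G = True.
In (B || !N || W) only W is left, so W = True.
In (!A || !G || U) only !A is left, so A = False.
In (!N || !V) only !V is left, so V = False.
All clauses satisfied.

N=T; G=T; U=F; V=F; A=F; W=T; B=F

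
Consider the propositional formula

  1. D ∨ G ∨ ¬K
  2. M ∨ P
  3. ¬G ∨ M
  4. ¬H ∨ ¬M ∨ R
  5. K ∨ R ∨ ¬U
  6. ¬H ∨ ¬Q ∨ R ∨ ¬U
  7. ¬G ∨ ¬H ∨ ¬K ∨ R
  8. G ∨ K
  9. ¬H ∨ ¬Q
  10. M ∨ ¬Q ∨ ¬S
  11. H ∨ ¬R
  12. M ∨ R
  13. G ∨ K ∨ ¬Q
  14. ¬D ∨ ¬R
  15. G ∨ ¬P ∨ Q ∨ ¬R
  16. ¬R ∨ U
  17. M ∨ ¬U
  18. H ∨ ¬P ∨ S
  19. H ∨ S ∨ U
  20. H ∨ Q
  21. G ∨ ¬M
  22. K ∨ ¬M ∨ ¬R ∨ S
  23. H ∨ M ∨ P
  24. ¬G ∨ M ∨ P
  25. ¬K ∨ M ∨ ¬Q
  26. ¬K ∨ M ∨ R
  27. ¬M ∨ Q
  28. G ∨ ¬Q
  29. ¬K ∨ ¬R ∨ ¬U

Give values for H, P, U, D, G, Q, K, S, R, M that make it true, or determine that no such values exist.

Set H = False.
  then (H ∨ ¬R) forces R = False.
  then (M ∨ R) forces M = True.
  then (H ∨ Q) forces Q = True.
  then (G ∨ ¬M) forces G = True.
Set P = True.
  then (H ∨ ¬P ∨ S) forces S = True.
Set U = False.
Set D = False.
Set K = True.
All clauses satisfied.

H = False; P = True; U = False; D = False; G = True; Q = True; K = True; S = True; R = False; M = True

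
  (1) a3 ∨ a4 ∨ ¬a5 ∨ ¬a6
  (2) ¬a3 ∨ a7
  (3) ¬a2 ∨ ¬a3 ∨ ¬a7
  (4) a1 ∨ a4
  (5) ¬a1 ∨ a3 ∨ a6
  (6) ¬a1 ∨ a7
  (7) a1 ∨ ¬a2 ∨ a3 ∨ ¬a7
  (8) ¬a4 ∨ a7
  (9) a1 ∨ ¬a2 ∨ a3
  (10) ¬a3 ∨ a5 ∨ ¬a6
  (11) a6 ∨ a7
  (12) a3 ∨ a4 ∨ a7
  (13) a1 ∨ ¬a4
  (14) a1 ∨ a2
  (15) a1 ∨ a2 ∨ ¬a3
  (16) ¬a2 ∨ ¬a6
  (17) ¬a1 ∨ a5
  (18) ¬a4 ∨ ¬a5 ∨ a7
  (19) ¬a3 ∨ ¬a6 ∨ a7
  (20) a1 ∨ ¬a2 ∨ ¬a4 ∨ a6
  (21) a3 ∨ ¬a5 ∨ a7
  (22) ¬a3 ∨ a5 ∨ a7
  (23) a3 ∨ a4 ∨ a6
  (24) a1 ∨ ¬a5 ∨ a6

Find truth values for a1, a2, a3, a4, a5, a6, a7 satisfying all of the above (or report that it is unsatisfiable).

a1: True, a2: False, a3: True, a4: False, a5: True, a6: False, a7: True

Try a1 = False:
  (a1 ∨ a4) forces a4 = True.
  clause (a1 ∨ ¬a4) is falsified — backtrack.
So a1 = True.
  then (¬a1 ∨ a7) forces a7 = True.
  then (¬a1 ∨ a5) forces a5 = True.
Set a2 = False.
Set a3 = True.
Set a4 = False.
Set a6 = False.
All clauses satisfied.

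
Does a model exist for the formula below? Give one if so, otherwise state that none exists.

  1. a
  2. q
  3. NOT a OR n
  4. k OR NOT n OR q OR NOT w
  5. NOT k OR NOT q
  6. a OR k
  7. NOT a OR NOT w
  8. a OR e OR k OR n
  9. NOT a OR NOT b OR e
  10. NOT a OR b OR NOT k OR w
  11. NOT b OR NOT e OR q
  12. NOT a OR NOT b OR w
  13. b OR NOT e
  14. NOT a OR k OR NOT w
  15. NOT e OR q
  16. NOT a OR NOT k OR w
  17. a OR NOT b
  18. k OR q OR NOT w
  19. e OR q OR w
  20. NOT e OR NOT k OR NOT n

b: False, n: True, a: True, e: False, k: False, w: False, q: True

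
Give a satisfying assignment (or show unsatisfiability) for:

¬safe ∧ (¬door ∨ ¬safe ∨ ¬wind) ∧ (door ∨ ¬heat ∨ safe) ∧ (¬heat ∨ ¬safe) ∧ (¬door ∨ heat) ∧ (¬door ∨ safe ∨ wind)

Unit clause (¬safe) forces safe = False.
Set wind = True.
Set door = False.
  then (door ∨ ¬heat ∨ safe) forces heat = False.
All clauses satisfied.

wind=T; safe=F; door=F; heat=F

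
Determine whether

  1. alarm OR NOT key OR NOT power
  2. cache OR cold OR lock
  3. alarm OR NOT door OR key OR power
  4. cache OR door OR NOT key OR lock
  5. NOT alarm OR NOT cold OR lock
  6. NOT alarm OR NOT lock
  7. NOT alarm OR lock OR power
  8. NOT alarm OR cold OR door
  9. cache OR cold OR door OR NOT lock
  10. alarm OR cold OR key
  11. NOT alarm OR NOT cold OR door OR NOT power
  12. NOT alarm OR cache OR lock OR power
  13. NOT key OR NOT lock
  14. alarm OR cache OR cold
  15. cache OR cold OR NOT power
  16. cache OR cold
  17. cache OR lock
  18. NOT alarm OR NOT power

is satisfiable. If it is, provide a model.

lock = True; key = False; door = True; alarm = False; cache = True; cold = True; power = True

Set lock = True.
  then (NOT alarm OR NOT lock) forces alarm = False.
  then (NOT key OR NOT lock) forces key = False.
  then (alarm OR cold OR key) forces cold = True.
Set door = True.
  then (alarm OR NOT door OR key OR power) forces power = True.
Set cache = True.
All clauses satisfied.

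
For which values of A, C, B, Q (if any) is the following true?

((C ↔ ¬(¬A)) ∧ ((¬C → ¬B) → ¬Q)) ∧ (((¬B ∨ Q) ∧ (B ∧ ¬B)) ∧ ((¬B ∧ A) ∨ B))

Unsatisfiable

Case B = True: the conjunct ¬B is False.
Case B = False: the conjunct B is False.
Both cases fail — unsatisfiable.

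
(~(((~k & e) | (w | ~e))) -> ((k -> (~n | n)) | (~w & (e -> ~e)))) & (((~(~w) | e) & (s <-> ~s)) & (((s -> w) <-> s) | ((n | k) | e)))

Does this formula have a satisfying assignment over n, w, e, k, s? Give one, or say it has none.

The conjunct s <-> ~s is unsatisfiable on its own:
  s=F: evaluates to False.
  s=T: evaluates to False.
So the whole conjunction is unsatisfiable.

Unsatisfiable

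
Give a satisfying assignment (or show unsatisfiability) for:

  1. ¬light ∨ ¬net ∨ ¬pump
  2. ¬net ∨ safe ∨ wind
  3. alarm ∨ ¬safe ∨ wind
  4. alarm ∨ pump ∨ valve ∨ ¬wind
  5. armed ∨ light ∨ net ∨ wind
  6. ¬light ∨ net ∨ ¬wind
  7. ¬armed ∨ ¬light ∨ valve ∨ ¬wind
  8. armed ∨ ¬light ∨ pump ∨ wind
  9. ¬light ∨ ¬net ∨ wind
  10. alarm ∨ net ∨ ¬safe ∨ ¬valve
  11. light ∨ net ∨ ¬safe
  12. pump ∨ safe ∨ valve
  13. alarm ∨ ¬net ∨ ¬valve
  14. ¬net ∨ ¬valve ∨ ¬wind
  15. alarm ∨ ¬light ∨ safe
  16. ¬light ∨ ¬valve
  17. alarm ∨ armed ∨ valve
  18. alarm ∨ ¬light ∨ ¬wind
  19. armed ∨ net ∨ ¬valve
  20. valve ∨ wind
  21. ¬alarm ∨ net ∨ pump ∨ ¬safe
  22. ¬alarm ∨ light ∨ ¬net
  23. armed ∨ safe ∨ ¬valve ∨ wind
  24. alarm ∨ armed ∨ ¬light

valve: True, wind: False, armed: True, pump: False, alarm: False, safe: False, light: False, net: False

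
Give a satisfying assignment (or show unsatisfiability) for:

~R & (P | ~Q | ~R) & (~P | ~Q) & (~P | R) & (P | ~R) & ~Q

Q = False, P = False, R = False

Unit clause (~R) forces R = False.
In (~P | R) only ~P is left, so P = False.
Unit clause (~Q) forces Q = False.
Check each clause:
  (~R): ~R holds.
  (P | ~Q | ~R): ~Q holds.
  (~P | ~Q): ~P holds.
  (~P | R): ~P holds.
  (P | ~R): ~R holds.
  (~Q): ~Q holds.
All clauses satisfied.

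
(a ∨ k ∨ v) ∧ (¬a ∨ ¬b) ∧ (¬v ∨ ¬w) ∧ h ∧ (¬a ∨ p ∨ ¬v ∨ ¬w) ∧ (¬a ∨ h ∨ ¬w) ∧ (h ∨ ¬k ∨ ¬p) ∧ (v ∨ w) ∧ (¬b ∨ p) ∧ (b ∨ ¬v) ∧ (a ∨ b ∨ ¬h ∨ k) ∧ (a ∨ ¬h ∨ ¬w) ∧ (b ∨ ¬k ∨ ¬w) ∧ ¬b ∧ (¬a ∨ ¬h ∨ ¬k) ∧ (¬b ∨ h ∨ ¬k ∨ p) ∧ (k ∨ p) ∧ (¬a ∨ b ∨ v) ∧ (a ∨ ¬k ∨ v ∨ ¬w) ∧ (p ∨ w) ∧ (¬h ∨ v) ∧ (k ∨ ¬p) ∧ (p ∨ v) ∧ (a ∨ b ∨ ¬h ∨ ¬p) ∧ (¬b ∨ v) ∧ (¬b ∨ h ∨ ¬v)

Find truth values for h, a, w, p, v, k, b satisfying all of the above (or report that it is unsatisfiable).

The formula is unsatisfiable.

Case h = True:
  (¬b) forces b = False.
  (b ∨ ¬v) forces v = False.
  Clause (¬h ∨ v) is falsified — contradiction.
Case h = False:
  Clause (h) is falsified — contradiction.
Both cases fail, so the formula is unsatisfiable.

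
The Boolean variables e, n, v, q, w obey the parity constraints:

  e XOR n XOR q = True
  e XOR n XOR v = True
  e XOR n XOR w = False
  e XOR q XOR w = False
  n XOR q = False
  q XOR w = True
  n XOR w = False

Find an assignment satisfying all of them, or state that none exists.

Adding constraints 1, 4, 7 mod 2: every variable appears an even number of times on the left, so the left side is 0.
But the right sides sum to 1 (mod 2). 0 ≠ 1 — the system is inconsistent.

Unsatisfiable — no assignment works.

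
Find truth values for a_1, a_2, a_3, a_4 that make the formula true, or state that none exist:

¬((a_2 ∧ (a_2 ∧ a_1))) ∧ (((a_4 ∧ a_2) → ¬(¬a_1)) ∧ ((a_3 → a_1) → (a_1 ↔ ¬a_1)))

a_1 = False, a_2 = False, a_3 = True, a_4 = True

  ¬((a_2 ∧ (a_2 ∧ a_1))) = True
    a_2 ∧ (a_2 ∧ a_1) = False
      a_2 ∧ a_1 = False
  ((a_4 ∧ a_2) → ¬(¬a_1)) ∧ ((a_3 → a_1) → (a_1 ↔ ¬a_1)) = True
    (a_4 ∧ a_2) → ¬(¬a_1) = True
      a_4 ∧ a_2 = False
      ¬(¬a_1) = False
        ¬a_1 = True
    (a_3 → a_1) → (a_1 ↔ ¬a_1) = True
      a_3 → a_1 = False
      a_1 ↔ ¬a_1 = False
        ¬a_1 = True
Both conjuncts True, so the formula holds.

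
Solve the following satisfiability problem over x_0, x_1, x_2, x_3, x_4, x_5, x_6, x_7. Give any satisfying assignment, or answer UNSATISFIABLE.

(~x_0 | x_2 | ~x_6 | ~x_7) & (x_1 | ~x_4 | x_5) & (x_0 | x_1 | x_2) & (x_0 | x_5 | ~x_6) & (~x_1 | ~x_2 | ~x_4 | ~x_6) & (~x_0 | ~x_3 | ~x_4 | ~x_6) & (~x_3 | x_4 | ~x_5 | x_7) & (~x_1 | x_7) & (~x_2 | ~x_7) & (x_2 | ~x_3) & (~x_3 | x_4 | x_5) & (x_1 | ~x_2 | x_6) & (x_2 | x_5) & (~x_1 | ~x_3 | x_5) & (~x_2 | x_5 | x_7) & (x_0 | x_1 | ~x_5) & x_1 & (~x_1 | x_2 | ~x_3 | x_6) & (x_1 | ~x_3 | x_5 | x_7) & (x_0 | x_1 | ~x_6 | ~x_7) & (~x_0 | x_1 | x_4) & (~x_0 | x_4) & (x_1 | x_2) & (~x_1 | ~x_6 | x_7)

x_0=F, x_1=T, x_2=F, x_3=F, x_4=T, x_5=T, x_6=T, x_7=T

Unit clause (x_1) forces x_1 = True.
In (~x_1 | x_7) only x_7 is left, so x_7 = True.
In (~x_2 | ~x_7) only ~x_2 is left, so x_2 = False.
In (x_2 | ~x_3) only ~x_3 is left, so x_3 = False.
In (x_2 | x_5) only x_5 is left, so x_5 = True.
Set x_0 = False.
Set x_4 = True.
Set x_6 = True.
All clauses satisfied.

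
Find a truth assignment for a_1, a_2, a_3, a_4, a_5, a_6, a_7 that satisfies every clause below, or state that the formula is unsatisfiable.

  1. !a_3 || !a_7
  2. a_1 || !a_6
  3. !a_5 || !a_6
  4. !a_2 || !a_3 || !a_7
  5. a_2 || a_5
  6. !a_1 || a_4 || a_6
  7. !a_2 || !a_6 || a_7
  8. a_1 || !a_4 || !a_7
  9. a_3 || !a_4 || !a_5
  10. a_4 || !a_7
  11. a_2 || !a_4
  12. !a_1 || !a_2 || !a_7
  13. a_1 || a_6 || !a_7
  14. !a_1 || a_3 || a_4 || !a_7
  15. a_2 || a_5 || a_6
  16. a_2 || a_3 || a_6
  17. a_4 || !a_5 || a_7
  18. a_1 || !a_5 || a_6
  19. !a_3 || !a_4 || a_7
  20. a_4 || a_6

a_1=F; a_2=T; a_3=F; a_4=T; a_5=F; a_6=F; a_7=F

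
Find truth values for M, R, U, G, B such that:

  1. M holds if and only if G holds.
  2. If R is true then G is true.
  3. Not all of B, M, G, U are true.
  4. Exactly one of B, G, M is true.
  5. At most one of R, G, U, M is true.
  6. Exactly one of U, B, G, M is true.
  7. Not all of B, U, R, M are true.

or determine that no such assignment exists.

M: False, R: False, U: False, G: False, B: True

  (1) M=F, G=F — same ✓
  (2) R=F ⇒ G: vacuous ✓
  (3) {B, M, G, U}: 1/4 true — not all ✓
  (4) {B, G, M}: 1 true — exactly one ✓
  (5) {R, G, U, M}: 0 true — at most one ✓
  (6) {U, B, G, M}: 1 true — exactly one ✓
  (7) {B, U, R, M}: 1/4 true — not all ✓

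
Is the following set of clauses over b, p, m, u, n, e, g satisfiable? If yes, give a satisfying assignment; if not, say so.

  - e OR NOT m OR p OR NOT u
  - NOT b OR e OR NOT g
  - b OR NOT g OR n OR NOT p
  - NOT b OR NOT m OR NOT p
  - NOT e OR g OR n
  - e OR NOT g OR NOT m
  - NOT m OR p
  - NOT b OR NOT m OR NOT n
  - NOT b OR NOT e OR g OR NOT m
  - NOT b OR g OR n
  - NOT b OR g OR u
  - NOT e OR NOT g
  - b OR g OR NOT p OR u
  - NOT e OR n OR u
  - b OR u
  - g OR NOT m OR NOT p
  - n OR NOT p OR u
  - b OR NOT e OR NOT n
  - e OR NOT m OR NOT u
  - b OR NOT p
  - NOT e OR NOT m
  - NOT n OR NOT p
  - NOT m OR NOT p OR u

Set b = False.
  then (b OR u) forces u = True.
  then (b OR NOT p) forces p = False.
  then (NOT m OR p) forces m = False.
Set n = False.
Try e = True:
  (NOT e OR g OR n) forces g = True.
  clause (NOT e OR NOT g) is falsified — backtrack.
So e = False.
Set g = True.
All clauses satisfied.

b = False; p = False; m = False; u = True; n = False; e = False; g = True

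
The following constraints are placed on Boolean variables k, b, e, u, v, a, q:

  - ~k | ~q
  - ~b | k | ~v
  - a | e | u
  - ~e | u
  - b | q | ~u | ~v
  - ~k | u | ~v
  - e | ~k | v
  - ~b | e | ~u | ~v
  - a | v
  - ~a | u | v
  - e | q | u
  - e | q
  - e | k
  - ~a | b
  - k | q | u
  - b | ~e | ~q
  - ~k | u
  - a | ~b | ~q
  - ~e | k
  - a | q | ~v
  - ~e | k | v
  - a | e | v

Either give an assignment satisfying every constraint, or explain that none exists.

k=T, b=T, e=T, u=T, v=T, a=T, q=F

Try k = False:
  (e | k) forces e = True.
  clause (~e | k) is falsified — backtrack.
So k = True.
  then (~k | ~q) forces q = False.
  then (e | q) forces e = True.
  then (~k | u) forces u = True.
Set b = True.
Set v = True.
  then (a | q | ~v) forces a = True.
All clauses satisfied.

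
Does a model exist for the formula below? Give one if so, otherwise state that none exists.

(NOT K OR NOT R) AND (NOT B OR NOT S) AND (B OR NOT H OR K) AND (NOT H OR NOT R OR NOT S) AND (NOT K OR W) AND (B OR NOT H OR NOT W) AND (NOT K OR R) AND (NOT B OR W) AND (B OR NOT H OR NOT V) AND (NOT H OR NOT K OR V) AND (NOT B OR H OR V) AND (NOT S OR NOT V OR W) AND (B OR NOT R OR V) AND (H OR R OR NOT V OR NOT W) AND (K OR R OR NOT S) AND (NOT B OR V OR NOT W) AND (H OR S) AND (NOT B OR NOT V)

R = True, K = False, W = True, S = True, H = False, V = True, B = False

Set R = True.
  then (NOT K OR NOT R) forces K = False.
Try W = False:
  (NOT B OR W) forces B = False.
  (B OR NOT H OR K) forces H = False.
  (B OR NOT R OR V) forces V = True.
  (NOT S OR NOT V OR W) forces S = False.
  clause (H OR S) is falsified — backtrack.
So W = True.
Set S = True.
  then (NOT B OR NOT S) forces B = False.
  then (B OR NOT H OR K) forces H = False.
  then (B OR NOT R OR V) forces V = True.
All clauses satisfied.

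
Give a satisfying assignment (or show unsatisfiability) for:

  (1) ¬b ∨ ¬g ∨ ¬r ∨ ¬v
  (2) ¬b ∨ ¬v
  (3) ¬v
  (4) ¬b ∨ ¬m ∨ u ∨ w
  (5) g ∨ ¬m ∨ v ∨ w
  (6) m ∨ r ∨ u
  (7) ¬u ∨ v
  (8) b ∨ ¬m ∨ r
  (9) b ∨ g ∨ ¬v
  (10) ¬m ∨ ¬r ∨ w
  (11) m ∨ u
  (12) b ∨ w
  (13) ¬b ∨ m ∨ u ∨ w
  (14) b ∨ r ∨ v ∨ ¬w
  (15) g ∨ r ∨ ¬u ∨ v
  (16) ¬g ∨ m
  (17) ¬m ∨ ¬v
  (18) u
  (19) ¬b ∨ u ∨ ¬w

UNSATISFIABLE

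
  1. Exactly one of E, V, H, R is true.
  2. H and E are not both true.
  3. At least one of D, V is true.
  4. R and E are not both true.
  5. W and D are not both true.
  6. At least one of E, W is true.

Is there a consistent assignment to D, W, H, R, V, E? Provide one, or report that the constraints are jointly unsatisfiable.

D = True, W = False, H = False, R = False, V = False, E = True

  (1) {E, V, H, R}: 1 true — exactly one ✓
  (2) H=F, E=T — not both ✓
  (3) {D, V}: 1 true — at least one ✓
  (4) R=F, E=T — not both ✓
  (5) W=F, D=T — not both ✓
  (6) {E, W}: 1 true — at least one ✓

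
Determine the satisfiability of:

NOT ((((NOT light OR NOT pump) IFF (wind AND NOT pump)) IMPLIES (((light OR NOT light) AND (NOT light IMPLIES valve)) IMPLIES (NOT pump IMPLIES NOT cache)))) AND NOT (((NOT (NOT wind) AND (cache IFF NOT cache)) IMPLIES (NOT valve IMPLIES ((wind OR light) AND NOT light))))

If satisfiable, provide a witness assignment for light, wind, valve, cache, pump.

The conjunct NOT (((NOT (NOT wind) AND (cache IFF NOT cache)) IMPLIES (NOT valve IMPLIES ((wind OR light) AND NOT light)))) is unsatisfiable on its own:
  cache = True: this becomes NOT ((False IMPLIES (NOT valve IMPLIES ((wind OR light) AND NOT light)))) = False.
  cache = False: this becomes NOT ((False IMPLIES (NOT valve IMPLIES ((wind OR light) AND NOT light)))) = False.
So the whole conjunction is unsatisfiable.

Unsatisfiable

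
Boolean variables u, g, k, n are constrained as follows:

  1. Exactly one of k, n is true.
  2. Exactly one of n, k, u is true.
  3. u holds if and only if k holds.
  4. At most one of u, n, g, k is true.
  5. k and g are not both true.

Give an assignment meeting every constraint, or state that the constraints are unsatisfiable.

u: False, g: False, k: False, n: True

  (1) {k, n}: 1 true — exactly one ✓
  (2) {n, k, u}: 1 true — exactly one ✓
  (3) u=F, k=F — same ✓
  (4) {u, n, g, k}: 1 true — at most one ✓
  (5) k=F, g=F — not both ✓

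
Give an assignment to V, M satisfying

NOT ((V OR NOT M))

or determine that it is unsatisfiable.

V=F; M=T

  NOT ((V OR NOT M)) = True
    V OR NOT M = False
      NOT M = False
The formula evaluates to True.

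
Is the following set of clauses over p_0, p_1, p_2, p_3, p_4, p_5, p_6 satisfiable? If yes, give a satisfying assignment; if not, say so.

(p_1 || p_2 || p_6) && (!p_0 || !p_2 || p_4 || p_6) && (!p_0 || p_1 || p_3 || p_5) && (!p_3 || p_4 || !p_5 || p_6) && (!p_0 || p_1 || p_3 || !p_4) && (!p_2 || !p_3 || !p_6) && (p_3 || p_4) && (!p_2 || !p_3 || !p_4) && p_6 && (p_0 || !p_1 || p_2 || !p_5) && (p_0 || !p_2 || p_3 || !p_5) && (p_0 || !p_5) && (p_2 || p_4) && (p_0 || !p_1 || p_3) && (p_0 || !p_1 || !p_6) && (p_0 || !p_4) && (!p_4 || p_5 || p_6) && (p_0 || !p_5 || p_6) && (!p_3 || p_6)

Unit clause (p_6) forces p_6 = True.
Set p_0 = True.
Set p_1 = True.
Set p_2 = True.
  then (!p_2 || !p_3 || !p_6) forces p_3 = False.
  then (p_3 || p_4) forces p_4 = True.
Set p_5 = False.
All clauses satisfied.

p_0=T; p_1=T; p_2=T; p_3=F; p_4=T; p_5=F; p_6=T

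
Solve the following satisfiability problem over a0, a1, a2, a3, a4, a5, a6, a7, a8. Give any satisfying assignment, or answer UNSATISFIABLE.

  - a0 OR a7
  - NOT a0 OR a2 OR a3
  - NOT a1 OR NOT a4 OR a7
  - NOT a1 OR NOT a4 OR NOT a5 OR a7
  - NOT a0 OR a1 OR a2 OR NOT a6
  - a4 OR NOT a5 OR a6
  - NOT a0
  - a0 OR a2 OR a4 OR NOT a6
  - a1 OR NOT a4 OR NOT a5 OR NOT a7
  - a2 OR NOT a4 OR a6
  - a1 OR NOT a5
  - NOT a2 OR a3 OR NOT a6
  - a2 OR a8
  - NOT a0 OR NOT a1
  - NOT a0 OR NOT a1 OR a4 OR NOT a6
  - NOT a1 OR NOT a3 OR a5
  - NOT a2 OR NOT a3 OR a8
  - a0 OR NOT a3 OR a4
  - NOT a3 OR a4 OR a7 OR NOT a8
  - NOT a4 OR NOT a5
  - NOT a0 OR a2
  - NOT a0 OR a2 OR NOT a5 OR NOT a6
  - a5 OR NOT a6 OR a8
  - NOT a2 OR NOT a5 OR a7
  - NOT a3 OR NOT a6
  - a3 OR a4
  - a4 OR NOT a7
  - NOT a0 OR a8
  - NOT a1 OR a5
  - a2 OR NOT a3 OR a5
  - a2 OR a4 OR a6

a0=F, a1=F, a2=T, a3=T, a4=T, a5=F, a6=F, a7=T, a8=T

Unit clause (NOT a0) forces a0 = False.
In (a0 OR a7) only a7 is left, so a7 = True.
In (a4 OR NOT a7) only a4 is left, so a4 = True.
In (NOT a4 OR NOT a5) only NOT a5 is left, so a5 = False.
In (NOT a1 OR a5) only NOT a1 is left, so a1 = False.
Set a2 = True.
Set a3 = True.
  then (NOT a2 OR NOT a3 OR a8) forces a8 = True.
  then (NOT a3 OR NOT a6) forces a6 = False.
All clauses satisfied.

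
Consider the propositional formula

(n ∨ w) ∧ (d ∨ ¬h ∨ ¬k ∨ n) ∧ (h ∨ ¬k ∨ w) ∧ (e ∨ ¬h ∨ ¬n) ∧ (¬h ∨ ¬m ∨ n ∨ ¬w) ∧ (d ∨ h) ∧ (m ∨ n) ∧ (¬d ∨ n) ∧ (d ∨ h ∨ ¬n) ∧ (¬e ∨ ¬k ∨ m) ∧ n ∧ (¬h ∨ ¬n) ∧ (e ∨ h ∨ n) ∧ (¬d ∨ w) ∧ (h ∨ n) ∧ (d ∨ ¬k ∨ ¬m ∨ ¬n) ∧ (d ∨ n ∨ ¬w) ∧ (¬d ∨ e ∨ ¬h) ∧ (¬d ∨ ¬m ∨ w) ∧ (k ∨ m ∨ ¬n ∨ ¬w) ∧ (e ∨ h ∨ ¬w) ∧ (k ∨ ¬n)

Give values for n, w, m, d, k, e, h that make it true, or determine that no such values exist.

n=T, w=T, m=T, d=T, k=T, e=T, h=F

Unit clause (n) forces n = True.
In (¬h ∨ ¬n) only ¬h is left, so h = False.
In (k ∨ ¬n) only k is left, so k = True.
In (h ∨ ¬k ∨ w) only w is left, so w = True.
In (d ∨ h) only d is left, so d = True.
In (e ∨ h ∨ ¬w) only e is left, so e = True.
In (¬e ∨ ¬k ∨ m) only m is left, so m = True.
All clauses satisfied.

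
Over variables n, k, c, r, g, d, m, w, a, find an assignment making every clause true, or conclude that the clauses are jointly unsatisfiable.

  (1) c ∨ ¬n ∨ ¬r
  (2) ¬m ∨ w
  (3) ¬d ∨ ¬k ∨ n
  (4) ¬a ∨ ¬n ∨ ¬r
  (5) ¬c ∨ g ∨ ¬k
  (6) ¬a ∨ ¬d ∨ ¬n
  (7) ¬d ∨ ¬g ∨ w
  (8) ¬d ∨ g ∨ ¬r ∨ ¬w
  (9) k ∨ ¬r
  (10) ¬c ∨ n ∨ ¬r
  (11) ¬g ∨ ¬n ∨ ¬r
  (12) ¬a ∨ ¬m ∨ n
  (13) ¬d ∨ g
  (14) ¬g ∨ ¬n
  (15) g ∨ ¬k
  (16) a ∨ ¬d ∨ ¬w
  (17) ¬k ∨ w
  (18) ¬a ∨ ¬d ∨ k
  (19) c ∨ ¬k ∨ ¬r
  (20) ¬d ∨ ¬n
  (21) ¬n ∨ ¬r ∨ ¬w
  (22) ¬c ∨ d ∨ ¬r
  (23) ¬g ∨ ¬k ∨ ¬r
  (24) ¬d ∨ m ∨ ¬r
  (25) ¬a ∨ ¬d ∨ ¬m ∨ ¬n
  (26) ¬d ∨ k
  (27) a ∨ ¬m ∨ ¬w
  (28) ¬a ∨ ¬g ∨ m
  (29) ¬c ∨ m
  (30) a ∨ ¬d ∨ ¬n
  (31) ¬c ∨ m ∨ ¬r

n = True; k = False; c = False; r = False; g = False; d = False; m = False; w = False; a = True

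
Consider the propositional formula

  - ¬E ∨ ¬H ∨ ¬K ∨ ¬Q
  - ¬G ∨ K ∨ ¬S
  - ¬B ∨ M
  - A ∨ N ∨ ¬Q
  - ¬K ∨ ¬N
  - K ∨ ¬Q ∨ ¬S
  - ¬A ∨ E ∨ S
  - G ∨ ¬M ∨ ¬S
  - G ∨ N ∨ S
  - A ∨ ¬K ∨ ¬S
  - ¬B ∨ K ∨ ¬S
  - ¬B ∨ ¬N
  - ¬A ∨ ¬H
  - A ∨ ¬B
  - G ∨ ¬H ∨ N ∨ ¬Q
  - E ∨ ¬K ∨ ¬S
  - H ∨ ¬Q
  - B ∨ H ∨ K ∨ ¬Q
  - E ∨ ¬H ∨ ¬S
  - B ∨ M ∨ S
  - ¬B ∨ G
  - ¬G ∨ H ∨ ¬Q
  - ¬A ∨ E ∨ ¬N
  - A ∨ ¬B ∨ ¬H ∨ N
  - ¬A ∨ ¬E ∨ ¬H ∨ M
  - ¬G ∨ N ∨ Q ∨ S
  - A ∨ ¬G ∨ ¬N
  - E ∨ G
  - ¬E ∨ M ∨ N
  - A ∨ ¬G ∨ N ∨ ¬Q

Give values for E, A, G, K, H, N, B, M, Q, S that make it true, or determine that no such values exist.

E = True; A = False; G = False; K = False; H = False; N = True; B = False; M = True; Q = False; S = False

Set E = True.
Set A = False.
  then (A ∨ ¬B) forces B = False.
Set G = False.
Try K = True:
  (¬K ∨ ¬N) forces N = False.
  (A ∨ N ∨ ¬Q) forces Q = False.
  (G ∨ N ∨ S) forces S = True.
  clause (A ∨ ¬K ∨ ¬S) is falsified — backtrack.
So K = False.
Set H = False.
  then (H ∨ ¬Q) forces Q = False.
Set N = True.
Set M = True.
  then (G ∨ ¬M ∨ ¬S) forces S = False.
All clauses satisfied.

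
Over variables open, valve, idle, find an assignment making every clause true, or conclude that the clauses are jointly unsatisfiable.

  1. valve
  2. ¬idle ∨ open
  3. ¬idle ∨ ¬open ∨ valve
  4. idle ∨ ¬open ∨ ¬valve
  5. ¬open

open = False, valve = True, idle = False

Unit clause (valve) forces valve = True.
Unit clause (¬open) forces open = False.
In (¬idle ∨ open) only ¬idle is left, so idle = False.
Check each clause:
  (valve): valve holds.
  (¬idle ∨ open): ¬idle holds.
  (¬idle ∨ ¬open ∨ valve): ¬idle holds.
  (idle ∨ ¬open ∨ ¬valve): ¬open holds.
  (¬open): ¬open holds.
All clauses satisfied.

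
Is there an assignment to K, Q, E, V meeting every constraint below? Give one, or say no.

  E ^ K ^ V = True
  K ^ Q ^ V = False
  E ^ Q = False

Unsatisfiable — no assignment works.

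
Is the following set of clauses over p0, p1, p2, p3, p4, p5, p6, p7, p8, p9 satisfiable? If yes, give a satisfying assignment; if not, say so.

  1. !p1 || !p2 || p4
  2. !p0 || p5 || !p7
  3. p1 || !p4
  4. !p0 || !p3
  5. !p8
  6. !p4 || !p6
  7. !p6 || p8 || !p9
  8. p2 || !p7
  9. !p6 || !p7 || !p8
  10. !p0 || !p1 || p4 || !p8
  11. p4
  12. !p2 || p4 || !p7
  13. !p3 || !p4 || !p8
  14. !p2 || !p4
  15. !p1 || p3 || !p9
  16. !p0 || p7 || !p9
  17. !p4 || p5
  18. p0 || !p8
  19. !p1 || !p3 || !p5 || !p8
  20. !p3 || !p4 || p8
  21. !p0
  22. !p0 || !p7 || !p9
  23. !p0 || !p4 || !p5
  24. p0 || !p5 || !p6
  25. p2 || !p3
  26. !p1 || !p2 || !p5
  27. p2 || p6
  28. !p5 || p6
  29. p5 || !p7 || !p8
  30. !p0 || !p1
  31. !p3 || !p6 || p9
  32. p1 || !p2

Case p4 = True:
  (p1 || !p4) forces p1 = True.
  (!p8) forces p8 = False.
  (!p4 || !p6) forces p6 = False.
  (!p2 || !p4) forces p2 = False.
  Clause (p2 || p6) is falsified — contradiction.
Case p4 = False:
  Clause (p4) is falsified — contradiction.
Both cases fail, so the formula is unsatisfiable.

The formula is unsatisfiable.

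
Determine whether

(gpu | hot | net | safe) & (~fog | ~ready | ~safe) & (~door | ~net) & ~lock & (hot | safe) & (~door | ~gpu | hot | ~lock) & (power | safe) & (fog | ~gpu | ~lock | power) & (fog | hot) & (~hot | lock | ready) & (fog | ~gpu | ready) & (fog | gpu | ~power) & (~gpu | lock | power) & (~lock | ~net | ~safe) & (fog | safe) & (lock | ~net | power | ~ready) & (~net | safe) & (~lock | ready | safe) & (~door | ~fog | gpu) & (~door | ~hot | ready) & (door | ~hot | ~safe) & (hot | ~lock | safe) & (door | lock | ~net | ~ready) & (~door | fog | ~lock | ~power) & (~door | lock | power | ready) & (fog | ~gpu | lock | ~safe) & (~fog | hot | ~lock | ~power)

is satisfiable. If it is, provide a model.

Unit clause (~lock) forces lock = False.
Set fog = True.
Set net = False.
Set gpu = False.
  then (~door | ~fog | gpu) forces door = False.
Set power = True.
Set hot = True.
  then (~hot | lock | ready) forces ready = True.
  then (door | ~hot | ~safe) forces safe = False.
All clauses satisfied.

lock: False; fog: True; net: False; gpu: False; power: True; hot: True; ready: True; door: False; safe: False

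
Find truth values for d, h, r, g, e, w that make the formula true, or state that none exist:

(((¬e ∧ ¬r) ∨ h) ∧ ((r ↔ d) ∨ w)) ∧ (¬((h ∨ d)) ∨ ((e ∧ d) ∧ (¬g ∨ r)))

d = True, h = True, r = True, g = False, e = True, w = True

  ((¬e ∧ ¬r) ∨ h) ∧ ((r ↔ d) ∨ w) = True
    (¬e ∧ ¬r) ∨ h = True
      ¬e ∧ ¬r = False
        ¬e = False
        ¬r = False
    (r ↔ d) ∨ w = True
      r ↔ d = True
  ¬((h ∨ d)) ∨ ((e ∧ d) ∧ (¬g ∨ r)) = True
    ¬((h ∨ d)) = False
      h ∨ d = True
    (e ∧ d) ∧ (¬g ∨ r) = True
      e ∧ d = True
      ¬g ∨ r = True
        ¬g = True
Both conjuncts True, so the formula holds.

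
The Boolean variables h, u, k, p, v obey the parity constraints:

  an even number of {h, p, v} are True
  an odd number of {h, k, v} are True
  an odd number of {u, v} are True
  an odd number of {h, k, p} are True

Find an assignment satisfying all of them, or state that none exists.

h: False, u: False, k: False, p: True, v: True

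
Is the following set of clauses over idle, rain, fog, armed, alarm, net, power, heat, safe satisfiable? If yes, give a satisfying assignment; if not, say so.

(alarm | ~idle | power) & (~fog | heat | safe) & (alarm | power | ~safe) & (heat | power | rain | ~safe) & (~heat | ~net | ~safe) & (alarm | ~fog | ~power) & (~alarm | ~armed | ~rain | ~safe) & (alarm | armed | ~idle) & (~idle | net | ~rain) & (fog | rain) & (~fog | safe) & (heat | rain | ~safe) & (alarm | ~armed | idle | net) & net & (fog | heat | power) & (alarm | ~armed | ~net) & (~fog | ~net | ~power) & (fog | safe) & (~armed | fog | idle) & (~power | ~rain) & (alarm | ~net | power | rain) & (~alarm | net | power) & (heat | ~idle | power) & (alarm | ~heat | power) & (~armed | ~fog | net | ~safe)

idle = False; rain = True; fog = True; armed = False; alarm = True; net = True; power = False; heat = False; safe = True

Unit clause (net) forces net = True.
Set idle = False.
Try rain = False:
  (fog | rain) forces fog = True.
  (~fog | safe) forces safe = True.
  (~heat | ~net | ~safe) forces heat = False.
  clause (heat | rain | ~safe) is falsified — backtrack.
So rain = True.
  then (~power | ~rain) forces power = False.
Set fog = True.
  then (~fog | safe) forces safe = True.
  then (alarm | power | ~safe) forces alarm = True.
  then (~heat | ~net | ~safe) forces heat = False.
  then (~alarm | ~armed | ~rain | ~safe) forces armed = False.
All clauses satisfied.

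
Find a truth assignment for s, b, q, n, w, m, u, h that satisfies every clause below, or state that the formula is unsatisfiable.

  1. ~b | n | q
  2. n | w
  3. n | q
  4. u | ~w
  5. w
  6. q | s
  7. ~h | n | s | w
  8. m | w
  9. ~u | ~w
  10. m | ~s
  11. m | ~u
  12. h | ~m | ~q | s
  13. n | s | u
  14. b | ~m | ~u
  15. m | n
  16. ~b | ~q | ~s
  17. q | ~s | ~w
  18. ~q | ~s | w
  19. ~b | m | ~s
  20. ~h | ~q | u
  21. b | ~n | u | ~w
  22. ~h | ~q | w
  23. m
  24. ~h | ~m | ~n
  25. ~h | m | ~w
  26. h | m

Case w = True:
  (u | ~w) forces u = True.
  Clause (~u | ~w) is falsified — contradiction.
Case w = False:
  Clause (w) is falsified — contradiction.
Both cases fail, so the formula is unsatisfiable.

The formula is unsatisfiable.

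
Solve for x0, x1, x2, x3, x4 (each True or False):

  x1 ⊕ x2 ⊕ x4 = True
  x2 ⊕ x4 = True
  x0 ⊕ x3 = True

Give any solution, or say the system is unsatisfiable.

x0 = False; x1 = False; x2 = True; x3 = True; x4 = False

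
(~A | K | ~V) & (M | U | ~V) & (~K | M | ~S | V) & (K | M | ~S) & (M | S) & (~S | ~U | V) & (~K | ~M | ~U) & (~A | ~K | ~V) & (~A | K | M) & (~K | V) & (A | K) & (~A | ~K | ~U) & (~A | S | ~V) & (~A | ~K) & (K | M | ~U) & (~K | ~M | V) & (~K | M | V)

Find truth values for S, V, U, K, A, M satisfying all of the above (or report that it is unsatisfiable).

Set S = True.
Set V = False.
  then (~S | ~U | V) forces U = False.
  then (~K | V) forces K = False.
  then (A | K) forces A = True.
  then (K | M | ~S) forces M = True.
All clauses satisfied.

S: True, V: False, U: False, K: False, A: True, M: True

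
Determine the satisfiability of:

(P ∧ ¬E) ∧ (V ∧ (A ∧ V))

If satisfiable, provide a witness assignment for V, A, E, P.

V = True, A = True, E = False, P = True

  P ∧ ¬E = True
    ¬E = True
  V ∧ (A ∧ V) = True
    A ∧ V = True
Both conjuncts True, so the formula holds.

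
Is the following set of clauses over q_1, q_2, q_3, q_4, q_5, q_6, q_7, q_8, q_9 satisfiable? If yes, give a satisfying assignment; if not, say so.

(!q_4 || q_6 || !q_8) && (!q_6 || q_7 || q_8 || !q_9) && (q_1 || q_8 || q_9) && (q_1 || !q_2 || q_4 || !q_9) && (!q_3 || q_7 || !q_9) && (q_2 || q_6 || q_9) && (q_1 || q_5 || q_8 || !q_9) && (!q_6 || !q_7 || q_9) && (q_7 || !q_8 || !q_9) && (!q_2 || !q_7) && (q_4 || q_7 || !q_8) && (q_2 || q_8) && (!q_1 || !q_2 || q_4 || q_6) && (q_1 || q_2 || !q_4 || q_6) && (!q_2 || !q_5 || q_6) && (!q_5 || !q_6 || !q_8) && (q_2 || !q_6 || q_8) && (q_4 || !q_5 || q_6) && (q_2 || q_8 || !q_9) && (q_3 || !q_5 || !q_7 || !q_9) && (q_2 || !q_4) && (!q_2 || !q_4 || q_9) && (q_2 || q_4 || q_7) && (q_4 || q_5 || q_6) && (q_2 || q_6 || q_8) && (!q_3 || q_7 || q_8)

q_1=T, q_2=T, q_3=F, q_4=F, q_5=T, q_6=T, q_7=F, q_8=F, q_9=F

Set q_1 = True.
Set q_2 = True.
  then (!q_2 || !q_7) forces q_7 = False.
Try q_3 = True:
  (!q_3 || q_7 || !q_9) forces q_9 = False.
  (!q_2 || !q_4 || q_9) forces q_4 = False.
  (q_4 || q_7 || !q_8) forces q_8 = False.
  clause (!q_3 || q_7 || q_8) is falsified — backtrack.
So q_3 = False.
Set q_4 = False.
  then (q_4 || q_7 || !q_8) forces q_8 = False.
  then (!q_1 || !q_2 || q_4 || q_6) forces q_6 = True.
  then (!q_6 || q_7 || q_8 || !q_9) forces q_9 = False.
Set q_5 = True.
All clauses satisfied.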